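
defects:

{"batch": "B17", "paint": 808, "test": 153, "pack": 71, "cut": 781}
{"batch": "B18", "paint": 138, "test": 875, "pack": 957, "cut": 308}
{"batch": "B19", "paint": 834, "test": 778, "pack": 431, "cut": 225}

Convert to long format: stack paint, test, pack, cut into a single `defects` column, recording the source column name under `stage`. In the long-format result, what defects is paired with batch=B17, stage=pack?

71

Unpivoting turns each (batch, wide-column) pair into one long row.
The wide cell at row B17, column pack holds 71, so the long row (B17, pack) has defects=71.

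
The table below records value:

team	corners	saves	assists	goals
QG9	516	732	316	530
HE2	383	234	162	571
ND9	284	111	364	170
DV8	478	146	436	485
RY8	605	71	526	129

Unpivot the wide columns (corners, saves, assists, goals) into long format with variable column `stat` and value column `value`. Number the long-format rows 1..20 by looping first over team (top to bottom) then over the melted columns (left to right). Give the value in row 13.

20 rows total (5 × 4). Row 13: index ⌊(13-1)/4⌋ = 3 into team → DV8; (13-1) mod 4 = 0 into the melted columns → corners.
So row 13 is (DV8, corners, 478); value = 478.

478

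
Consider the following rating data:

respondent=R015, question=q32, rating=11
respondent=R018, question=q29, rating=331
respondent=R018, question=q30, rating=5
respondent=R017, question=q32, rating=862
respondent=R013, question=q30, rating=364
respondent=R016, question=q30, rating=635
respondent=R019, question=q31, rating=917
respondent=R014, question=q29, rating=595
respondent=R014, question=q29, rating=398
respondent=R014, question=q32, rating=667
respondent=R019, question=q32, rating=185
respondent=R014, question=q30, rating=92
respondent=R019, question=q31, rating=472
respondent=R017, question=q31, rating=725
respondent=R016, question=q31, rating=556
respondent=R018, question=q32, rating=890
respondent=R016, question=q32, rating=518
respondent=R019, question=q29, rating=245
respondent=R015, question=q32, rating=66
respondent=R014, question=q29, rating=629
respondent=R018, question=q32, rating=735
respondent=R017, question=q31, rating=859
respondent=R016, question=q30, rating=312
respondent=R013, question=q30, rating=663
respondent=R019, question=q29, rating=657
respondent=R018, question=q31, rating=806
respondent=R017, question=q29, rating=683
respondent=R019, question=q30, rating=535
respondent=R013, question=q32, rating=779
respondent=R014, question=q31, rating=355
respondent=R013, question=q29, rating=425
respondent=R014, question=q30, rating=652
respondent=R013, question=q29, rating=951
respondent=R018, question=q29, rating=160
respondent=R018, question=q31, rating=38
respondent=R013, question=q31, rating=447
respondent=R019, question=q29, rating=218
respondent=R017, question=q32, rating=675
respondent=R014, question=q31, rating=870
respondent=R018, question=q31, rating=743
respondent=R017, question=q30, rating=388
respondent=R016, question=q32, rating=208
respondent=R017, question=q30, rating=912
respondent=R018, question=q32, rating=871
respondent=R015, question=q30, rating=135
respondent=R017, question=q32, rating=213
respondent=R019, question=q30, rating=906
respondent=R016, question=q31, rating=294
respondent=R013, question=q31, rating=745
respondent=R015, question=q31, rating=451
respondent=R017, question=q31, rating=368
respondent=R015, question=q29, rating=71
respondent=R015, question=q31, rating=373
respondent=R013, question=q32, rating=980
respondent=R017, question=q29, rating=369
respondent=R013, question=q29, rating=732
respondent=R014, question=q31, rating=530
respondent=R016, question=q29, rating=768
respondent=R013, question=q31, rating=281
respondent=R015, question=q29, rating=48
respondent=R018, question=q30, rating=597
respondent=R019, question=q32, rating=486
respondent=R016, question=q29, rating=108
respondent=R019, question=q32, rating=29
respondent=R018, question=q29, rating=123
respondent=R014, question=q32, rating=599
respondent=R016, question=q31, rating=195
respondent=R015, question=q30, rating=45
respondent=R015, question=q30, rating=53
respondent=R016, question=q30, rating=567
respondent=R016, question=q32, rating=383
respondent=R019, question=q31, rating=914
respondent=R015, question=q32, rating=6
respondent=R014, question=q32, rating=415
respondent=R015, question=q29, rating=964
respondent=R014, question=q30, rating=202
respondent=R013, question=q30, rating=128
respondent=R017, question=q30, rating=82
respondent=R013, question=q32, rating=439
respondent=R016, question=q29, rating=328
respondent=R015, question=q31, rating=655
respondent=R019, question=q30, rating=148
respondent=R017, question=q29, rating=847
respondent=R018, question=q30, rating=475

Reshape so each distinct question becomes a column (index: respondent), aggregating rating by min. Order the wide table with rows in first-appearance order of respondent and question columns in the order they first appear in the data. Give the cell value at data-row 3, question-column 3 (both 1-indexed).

With rows in first-appearance order of respondent, row 3 is respondent=R017. question columns in first-appearance order: q32, q29, q30, q31; column 3 is q30.
Long rows with respondent=R017, question=q30: min(388, 912, 82) = 82.

82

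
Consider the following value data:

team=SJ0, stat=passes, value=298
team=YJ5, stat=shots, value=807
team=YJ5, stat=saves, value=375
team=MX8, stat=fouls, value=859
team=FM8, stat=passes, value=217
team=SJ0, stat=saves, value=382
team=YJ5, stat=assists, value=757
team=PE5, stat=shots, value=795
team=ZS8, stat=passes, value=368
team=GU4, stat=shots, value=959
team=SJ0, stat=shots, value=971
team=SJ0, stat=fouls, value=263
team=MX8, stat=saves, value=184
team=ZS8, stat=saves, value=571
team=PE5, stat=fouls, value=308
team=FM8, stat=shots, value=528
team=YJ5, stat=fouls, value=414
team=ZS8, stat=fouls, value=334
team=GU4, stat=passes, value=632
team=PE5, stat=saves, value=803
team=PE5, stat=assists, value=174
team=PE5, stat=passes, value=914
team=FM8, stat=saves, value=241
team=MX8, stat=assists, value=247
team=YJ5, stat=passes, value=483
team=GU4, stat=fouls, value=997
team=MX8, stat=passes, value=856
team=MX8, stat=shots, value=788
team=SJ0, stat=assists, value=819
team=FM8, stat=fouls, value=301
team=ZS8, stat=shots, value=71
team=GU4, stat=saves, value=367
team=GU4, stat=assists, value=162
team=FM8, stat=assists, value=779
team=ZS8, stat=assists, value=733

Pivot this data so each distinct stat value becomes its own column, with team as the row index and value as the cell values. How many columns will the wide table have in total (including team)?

1 column for team plus 5 distinct stat values → 6 columns.

6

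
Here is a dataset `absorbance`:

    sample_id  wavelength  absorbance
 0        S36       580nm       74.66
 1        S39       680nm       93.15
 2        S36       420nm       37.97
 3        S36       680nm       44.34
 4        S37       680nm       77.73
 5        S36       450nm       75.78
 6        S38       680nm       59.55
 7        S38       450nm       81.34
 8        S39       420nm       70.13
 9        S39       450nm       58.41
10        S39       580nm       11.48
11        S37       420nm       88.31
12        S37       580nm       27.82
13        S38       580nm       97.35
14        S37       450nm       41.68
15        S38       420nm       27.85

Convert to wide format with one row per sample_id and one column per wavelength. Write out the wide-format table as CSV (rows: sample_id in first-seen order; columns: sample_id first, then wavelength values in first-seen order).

sample_id,580nm,680nm,420nm,450nm
S36,74.66,44.34,37.97,75.78
S39,11.48,93.15,70.13,58.41
S37,27.82,77.73,88.31,41.68
S38,97.35,59.55,27.85,81.34

Columns: sample_id plus the 4 distinct wavelength values (580nm, 680nm, 420nm, 450nm).
For example, row S36 column 580nm takes absorbance=74.66 from the long row (S36, 580nm).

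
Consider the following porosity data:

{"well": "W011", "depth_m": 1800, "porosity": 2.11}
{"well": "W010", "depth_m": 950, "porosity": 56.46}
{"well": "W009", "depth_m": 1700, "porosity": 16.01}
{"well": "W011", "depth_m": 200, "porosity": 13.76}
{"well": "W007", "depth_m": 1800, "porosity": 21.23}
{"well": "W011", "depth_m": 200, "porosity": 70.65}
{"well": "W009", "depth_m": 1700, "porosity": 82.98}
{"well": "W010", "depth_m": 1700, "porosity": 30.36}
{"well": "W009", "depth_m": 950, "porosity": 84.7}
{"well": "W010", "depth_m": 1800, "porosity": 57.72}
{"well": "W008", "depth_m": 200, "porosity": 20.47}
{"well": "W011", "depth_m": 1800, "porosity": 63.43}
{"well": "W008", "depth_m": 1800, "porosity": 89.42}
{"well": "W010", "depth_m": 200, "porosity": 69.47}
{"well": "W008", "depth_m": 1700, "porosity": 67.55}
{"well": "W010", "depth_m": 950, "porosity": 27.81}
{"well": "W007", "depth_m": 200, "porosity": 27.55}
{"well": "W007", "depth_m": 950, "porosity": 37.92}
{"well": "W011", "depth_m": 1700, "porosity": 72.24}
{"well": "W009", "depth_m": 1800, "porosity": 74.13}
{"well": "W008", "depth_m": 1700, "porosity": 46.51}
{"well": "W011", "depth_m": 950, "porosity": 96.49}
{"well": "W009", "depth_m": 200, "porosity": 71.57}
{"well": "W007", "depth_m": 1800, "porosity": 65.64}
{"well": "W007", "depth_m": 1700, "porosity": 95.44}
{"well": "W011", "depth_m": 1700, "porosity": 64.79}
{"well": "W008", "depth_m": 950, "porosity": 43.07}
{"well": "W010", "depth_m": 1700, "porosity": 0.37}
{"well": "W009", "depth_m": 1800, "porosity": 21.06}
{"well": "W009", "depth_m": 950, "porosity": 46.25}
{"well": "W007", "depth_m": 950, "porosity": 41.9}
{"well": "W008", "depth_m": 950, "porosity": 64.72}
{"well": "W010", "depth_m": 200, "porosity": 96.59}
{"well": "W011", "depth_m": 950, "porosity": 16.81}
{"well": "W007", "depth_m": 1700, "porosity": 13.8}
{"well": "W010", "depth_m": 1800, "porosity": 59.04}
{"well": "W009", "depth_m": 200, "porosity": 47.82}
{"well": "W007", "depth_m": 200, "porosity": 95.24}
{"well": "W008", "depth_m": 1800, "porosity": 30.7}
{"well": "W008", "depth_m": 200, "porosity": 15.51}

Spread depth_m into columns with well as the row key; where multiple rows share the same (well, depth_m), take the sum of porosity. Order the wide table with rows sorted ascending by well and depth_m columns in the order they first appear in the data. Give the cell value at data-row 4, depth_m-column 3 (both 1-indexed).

30.73

With rows sorted ascending by well, row 4 is well=W010. depth_m columns in first-appearance order: 1800, 950, 1700, 200; column 3 is 1700.
Long rows with well=W010, depth_m=1700: 30.36 + 0.37 = 30.73.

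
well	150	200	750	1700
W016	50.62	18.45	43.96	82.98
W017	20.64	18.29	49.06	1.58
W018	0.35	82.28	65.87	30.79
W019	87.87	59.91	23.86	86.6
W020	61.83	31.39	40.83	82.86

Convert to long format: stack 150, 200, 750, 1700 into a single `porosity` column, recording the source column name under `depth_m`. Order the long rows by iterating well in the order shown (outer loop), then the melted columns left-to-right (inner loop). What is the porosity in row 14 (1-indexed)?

59.91

20 rows total (5 × 4). Row 14: index ⌊(14-1)/4⌋ = 3 into well → W019; (14-1) mod 4 = 1 into the melted columns → 200.
So row 14 is (W019, 200, 59.91); porosity = 59.91.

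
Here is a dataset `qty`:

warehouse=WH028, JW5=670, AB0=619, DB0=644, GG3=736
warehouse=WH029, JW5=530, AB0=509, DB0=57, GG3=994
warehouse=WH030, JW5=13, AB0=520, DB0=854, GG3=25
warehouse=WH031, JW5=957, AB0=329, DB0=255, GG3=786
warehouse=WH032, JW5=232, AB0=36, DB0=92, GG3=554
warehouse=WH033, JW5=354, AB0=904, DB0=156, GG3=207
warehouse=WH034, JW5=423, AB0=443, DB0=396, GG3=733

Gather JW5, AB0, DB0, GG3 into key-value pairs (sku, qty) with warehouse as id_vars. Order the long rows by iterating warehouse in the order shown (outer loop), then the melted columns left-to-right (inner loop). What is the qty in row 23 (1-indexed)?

156

28 rows total (7 × 4). Row 23: index ⌊(23-1)/4⌋ = 5 into warehouse → WH033; (23-1) mod 4 = 2 into the melted columns → DB0.
So row 23 is (WH033, DB0, 156); qty = 156.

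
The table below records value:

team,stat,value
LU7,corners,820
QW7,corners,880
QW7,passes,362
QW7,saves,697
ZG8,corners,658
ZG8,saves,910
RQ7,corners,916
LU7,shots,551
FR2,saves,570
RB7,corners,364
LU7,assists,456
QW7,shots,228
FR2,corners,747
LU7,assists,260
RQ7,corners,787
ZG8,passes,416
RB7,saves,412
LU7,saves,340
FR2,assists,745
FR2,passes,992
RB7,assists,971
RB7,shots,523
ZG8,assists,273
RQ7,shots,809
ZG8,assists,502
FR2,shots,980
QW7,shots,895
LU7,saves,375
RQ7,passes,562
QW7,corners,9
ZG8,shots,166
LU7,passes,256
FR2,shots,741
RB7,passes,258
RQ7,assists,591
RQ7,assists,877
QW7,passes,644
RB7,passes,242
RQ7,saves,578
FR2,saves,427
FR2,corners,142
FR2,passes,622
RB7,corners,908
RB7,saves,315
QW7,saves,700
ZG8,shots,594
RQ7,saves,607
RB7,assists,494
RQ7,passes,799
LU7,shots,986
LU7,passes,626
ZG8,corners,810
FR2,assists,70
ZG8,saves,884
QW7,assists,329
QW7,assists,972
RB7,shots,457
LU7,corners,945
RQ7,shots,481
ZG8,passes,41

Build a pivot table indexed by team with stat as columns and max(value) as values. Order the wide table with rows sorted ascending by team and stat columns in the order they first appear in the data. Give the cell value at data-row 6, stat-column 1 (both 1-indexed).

810

With rows sorted ascending by team, row 6 is team=ZG8. stat columns in first-appearance order: corners, passes, saves, shots, assists; column 1 is corners.
Long rows with team=ZG8, stat=corners: max(658, 810) = 810.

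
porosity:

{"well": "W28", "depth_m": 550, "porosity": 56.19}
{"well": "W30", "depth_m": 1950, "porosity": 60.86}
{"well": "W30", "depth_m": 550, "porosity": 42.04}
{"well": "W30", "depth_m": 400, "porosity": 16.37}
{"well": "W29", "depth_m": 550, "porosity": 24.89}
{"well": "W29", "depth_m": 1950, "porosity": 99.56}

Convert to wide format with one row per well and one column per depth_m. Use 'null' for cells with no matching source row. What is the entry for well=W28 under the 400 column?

null

No long-format row has well=W28 and depth_m=400, so the cell is null.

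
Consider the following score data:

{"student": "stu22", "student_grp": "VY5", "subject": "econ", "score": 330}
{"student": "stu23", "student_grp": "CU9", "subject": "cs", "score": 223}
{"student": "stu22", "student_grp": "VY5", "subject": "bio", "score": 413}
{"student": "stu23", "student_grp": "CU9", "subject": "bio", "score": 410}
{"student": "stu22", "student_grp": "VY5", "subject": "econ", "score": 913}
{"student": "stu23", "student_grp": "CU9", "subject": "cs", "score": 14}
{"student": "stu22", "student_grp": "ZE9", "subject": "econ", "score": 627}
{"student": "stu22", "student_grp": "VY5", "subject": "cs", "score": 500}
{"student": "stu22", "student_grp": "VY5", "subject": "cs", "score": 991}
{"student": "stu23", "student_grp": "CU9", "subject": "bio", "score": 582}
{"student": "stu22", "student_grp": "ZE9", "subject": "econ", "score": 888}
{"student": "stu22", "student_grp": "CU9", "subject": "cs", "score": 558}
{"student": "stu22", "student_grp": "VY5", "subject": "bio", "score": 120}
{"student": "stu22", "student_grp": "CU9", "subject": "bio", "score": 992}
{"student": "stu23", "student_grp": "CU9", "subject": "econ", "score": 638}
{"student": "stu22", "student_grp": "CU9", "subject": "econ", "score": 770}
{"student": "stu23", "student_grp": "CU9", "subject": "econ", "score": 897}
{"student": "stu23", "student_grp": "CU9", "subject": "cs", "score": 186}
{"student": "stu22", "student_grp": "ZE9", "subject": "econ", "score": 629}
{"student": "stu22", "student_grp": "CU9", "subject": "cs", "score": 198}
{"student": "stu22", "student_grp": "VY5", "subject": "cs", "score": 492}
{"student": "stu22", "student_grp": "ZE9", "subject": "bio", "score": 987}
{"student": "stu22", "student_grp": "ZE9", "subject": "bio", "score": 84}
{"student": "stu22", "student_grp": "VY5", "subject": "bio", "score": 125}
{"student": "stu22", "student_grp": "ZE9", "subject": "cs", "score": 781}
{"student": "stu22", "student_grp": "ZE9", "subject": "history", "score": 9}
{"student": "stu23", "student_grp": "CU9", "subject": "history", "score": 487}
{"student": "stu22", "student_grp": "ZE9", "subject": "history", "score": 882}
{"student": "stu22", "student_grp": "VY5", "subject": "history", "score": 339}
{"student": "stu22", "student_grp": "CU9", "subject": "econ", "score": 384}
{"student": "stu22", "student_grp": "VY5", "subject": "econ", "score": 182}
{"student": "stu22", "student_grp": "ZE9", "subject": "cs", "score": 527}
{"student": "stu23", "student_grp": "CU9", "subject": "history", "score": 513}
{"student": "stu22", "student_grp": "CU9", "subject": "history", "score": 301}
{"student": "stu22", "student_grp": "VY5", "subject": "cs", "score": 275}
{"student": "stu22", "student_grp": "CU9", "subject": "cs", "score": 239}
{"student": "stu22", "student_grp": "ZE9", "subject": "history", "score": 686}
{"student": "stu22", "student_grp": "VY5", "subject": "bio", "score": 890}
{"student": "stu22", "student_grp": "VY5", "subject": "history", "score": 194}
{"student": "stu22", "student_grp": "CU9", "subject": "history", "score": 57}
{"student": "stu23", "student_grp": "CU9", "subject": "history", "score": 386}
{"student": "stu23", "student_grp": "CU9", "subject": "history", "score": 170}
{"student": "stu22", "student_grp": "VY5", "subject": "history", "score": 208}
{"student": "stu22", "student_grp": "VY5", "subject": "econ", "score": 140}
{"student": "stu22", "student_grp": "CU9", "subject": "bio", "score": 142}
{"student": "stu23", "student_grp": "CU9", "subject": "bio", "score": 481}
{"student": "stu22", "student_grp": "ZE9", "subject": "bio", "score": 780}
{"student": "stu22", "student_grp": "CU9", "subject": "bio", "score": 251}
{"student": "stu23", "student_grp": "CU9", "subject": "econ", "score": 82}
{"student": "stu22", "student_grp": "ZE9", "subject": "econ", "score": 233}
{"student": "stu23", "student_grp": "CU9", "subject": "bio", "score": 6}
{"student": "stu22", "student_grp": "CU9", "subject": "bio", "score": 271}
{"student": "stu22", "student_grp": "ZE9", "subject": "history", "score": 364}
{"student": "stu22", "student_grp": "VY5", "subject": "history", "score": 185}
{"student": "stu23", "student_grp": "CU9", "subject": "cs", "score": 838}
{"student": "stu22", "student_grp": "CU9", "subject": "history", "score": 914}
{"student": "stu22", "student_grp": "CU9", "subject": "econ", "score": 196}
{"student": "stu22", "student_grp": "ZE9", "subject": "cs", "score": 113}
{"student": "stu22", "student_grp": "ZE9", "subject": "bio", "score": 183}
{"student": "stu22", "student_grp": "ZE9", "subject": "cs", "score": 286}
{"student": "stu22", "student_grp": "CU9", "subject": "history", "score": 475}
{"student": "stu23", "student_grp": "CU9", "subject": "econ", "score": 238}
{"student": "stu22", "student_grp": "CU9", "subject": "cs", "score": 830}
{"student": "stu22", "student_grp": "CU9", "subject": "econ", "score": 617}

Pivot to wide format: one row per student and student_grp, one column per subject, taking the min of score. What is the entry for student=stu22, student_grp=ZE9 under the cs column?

113

Rows with student=stu22, student_grp=ZE9 and subject=cs: score values are 781, 527, 113, 286.
min(781, 527, 113, 286) = 113.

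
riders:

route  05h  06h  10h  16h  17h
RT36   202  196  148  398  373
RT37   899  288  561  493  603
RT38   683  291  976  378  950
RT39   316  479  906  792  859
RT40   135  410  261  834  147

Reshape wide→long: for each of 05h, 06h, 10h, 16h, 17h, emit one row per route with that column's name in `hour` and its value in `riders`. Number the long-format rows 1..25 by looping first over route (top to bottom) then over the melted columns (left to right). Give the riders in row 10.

603

25 rows total (5 × 5). Row 10: index ⌊(10-1)/5⌋ = 1 into route → RT37; (10-1) mod 5 = 4 into the melted columns → 17h.
So row 10 is (RT37, 17h, 603); riders = 603.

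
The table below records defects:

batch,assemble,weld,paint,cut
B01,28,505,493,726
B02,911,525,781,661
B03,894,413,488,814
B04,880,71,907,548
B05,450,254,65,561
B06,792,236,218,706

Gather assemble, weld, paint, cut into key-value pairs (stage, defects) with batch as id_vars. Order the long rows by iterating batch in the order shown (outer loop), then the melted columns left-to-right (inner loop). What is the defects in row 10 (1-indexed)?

413

24 rows total (6 × 4). Row 10: index ⌊(10-1)/4⌋ = 2 into batch → B03; (10-1) mod 4 = 1 into the melted columns → weld.
So row 10 is (B03, weld, 413); defects = 413.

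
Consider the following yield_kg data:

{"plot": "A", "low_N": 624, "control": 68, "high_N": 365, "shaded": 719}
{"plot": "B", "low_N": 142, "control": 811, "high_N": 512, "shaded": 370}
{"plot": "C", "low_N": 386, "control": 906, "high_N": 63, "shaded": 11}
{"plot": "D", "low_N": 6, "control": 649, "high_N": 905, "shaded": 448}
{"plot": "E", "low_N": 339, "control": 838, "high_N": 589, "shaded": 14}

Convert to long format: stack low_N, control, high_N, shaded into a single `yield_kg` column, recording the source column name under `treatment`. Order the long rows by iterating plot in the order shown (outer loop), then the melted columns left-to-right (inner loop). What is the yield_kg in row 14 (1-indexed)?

20 rows total (5 × 4). Row 14: index ⌊(14-1)/4⌋ = 3 into plot → D; (14-1) mod 4 = 1 into the melted columns → control.
So row 14 is (D, control, 649); yield_kg = 649.

649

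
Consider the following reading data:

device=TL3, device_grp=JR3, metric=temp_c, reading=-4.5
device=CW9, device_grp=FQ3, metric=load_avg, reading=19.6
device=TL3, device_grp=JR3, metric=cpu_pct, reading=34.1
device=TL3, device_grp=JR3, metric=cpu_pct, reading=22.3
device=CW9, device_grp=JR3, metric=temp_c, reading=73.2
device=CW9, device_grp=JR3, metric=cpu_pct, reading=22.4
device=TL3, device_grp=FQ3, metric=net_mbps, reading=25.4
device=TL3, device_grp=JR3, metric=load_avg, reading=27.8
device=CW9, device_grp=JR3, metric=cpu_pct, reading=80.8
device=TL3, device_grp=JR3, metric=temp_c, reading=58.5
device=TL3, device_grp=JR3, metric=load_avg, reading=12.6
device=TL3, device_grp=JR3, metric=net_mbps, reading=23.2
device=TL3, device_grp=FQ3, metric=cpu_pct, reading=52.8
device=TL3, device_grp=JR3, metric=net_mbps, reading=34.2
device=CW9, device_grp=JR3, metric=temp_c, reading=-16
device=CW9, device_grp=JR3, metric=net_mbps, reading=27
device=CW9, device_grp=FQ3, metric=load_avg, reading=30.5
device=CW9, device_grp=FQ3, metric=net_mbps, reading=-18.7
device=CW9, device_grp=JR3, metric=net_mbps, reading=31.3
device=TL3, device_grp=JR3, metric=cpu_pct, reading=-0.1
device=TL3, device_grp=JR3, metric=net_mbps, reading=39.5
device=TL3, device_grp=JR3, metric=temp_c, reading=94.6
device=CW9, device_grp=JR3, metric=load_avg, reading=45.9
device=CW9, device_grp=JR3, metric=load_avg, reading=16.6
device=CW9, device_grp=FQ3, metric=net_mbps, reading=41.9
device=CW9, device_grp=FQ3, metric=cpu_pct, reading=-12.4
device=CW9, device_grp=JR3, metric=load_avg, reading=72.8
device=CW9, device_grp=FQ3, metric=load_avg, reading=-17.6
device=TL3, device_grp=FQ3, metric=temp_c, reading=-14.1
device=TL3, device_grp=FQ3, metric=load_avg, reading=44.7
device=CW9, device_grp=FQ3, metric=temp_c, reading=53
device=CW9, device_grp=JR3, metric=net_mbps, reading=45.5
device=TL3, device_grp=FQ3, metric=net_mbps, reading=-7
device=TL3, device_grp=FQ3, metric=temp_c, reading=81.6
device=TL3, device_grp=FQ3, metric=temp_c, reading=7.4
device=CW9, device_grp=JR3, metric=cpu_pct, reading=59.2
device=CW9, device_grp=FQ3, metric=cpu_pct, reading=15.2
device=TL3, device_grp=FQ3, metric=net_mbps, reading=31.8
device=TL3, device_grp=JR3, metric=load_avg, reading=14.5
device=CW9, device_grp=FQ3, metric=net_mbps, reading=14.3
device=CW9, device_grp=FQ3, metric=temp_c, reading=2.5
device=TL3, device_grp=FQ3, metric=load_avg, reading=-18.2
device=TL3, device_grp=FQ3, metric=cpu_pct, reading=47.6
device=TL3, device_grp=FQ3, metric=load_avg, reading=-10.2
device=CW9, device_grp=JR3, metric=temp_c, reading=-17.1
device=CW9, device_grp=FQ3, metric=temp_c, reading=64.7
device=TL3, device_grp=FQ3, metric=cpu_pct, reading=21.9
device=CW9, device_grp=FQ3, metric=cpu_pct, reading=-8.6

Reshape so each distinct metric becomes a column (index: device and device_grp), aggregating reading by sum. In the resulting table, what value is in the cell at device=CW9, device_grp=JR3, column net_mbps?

103.8

Rows with device=CW9, device_grp=JR3 and metric=net_mbps: reading values are 27, 31.3, 45.5.
27 + 31.3 + 45.5 = 103.8.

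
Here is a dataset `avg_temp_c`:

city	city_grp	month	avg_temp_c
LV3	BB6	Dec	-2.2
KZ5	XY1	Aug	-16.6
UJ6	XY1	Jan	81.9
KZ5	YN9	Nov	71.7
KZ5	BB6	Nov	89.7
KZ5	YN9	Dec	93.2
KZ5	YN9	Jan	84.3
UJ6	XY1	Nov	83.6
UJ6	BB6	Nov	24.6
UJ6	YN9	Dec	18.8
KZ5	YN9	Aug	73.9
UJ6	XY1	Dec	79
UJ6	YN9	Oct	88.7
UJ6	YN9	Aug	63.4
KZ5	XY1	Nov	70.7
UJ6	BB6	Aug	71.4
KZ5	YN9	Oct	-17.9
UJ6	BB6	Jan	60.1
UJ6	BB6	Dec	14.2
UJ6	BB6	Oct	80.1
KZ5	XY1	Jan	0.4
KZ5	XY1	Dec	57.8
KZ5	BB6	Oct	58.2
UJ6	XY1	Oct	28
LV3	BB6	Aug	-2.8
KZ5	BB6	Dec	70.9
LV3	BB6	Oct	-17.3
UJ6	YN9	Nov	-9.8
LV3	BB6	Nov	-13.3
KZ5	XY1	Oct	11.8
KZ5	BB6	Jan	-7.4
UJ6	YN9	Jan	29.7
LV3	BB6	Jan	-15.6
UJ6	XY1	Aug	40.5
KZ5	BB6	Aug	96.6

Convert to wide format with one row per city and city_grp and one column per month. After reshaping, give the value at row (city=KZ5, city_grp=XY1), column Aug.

Wide layout: rows indexed by city and city_grp, columns are the 5 distinct month values (Dec, Aug, Jan, Nov, Oct).
Cell (city=KZ5, city_grp=XY1, month=Aug) draws from the long row where city=KZ5, city_grp=XY1 and month=Aug, which has avg_temp_c=-16.6.

-16.6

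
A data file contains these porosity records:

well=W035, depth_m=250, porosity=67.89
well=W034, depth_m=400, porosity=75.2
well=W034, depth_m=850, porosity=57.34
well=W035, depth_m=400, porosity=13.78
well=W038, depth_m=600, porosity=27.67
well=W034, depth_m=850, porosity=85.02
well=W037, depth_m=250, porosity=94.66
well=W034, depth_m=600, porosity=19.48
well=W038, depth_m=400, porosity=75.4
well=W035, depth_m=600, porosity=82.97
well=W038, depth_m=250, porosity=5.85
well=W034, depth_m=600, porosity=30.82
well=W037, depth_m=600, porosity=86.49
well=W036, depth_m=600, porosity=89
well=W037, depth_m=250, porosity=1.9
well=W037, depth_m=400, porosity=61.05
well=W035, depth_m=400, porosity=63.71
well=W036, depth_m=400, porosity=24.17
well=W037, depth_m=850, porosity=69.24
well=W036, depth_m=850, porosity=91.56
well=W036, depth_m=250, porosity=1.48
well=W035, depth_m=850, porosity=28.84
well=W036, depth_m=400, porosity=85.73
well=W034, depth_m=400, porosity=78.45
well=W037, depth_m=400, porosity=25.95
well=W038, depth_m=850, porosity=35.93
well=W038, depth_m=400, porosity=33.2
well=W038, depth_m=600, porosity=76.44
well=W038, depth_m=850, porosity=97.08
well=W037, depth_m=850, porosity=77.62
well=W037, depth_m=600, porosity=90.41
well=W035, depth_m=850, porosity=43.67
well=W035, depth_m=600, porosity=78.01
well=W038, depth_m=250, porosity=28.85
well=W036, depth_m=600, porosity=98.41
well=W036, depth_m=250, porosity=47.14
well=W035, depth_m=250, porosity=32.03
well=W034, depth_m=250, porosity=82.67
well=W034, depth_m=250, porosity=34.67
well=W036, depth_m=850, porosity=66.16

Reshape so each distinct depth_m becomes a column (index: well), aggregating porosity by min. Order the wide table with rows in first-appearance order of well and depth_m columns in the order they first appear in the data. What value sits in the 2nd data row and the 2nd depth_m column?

75.2

With rows in first-appearance order of well, row 2 is well=W034. depth_m columns in first-appearance order: 250, 400, 850, 600; column 2 is 400.
Long rows with well=W034, depth_m=400: min(75.2, 78.45) = 75.2.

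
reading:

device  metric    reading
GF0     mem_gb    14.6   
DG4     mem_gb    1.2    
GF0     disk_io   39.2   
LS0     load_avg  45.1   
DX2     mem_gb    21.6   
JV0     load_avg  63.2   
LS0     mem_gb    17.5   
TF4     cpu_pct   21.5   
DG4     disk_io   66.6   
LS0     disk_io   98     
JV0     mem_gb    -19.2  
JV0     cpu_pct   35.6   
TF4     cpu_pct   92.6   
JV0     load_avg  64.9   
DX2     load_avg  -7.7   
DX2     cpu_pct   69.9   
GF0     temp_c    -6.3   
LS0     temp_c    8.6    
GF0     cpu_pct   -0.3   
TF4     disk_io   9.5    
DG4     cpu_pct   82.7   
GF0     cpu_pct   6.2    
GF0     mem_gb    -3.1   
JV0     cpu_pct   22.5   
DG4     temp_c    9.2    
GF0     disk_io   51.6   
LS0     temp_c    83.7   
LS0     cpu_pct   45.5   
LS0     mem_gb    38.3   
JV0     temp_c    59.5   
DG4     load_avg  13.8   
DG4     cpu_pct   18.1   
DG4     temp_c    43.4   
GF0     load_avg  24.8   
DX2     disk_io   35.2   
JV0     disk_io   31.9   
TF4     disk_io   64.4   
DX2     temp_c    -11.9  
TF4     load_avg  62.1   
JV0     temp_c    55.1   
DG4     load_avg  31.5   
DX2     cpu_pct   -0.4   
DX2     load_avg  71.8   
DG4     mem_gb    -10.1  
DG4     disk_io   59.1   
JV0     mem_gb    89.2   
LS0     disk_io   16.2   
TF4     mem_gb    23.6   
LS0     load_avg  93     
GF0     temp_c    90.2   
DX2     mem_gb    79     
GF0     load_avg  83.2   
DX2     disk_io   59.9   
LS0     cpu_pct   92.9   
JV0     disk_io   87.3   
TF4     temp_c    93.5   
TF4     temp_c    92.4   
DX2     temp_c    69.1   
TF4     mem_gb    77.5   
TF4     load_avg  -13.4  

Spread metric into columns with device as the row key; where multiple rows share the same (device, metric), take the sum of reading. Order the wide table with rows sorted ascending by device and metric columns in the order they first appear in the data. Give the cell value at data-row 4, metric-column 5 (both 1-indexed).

114.6

With rows sorted ascending by device, row 4 is device=JV0. metric columns in first-appearance order: mem_gb, disk_io, load_avg, cpu_pct, temp_c; column 5 is temp_c.
Long rows with device=JV0, metric=temp_c: 59.5 + 55.1 = 114.6.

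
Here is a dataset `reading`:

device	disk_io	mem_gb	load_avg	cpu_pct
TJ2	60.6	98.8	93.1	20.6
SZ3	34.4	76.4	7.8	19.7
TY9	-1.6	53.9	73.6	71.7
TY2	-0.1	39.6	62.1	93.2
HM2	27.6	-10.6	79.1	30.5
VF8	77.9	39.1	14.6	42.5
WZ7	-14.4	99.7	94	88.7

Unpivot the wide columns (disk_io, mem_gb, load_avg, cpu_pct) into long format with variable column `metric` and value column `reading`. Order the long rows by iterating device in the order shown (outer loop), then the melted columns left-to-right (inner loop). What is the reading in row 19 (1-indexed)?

79.1

28 rows total (7 × 4). Row 19: index ⌊(19-1)/4⌋ = 4 into device → HM2; (19-1) mod 4 = 2 into the melted columns → load_avg.
So row 19 is (HM2, load_avg, 79.1); reading = 79.1.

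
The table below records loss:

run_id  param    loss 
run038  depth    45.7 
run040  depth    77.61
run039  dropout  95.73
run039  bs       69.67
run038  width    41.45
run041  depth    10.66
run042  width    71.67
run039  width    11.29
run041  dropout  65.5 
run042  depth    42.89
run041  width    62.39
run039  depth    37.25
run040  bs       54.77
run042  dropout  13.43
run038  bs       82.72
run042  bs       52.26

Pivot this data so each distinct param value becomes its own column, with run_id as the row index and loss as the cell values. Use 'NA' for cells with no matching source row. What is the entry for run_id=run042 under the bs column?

The long row with run_id=run042, param=bs has loss=52.26.

52.26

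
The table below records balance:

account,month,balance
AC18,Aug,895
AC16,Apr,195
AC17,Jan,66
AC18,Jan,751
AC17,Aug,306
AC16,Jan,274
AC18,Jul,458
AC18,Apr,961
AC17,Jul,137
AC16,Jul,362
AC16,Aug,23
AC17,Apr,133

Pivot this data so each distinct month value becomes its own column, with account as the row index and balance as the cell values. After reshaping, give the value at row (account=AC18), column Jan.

Wide layout: rows indexed by account, columns are the 4 distinct month values (Aug, Apr, Jan, Jul).
Cell (account=AC18, month=Jan) draws from the long row where account=AC18 and month=Jan, which has balance=751.

751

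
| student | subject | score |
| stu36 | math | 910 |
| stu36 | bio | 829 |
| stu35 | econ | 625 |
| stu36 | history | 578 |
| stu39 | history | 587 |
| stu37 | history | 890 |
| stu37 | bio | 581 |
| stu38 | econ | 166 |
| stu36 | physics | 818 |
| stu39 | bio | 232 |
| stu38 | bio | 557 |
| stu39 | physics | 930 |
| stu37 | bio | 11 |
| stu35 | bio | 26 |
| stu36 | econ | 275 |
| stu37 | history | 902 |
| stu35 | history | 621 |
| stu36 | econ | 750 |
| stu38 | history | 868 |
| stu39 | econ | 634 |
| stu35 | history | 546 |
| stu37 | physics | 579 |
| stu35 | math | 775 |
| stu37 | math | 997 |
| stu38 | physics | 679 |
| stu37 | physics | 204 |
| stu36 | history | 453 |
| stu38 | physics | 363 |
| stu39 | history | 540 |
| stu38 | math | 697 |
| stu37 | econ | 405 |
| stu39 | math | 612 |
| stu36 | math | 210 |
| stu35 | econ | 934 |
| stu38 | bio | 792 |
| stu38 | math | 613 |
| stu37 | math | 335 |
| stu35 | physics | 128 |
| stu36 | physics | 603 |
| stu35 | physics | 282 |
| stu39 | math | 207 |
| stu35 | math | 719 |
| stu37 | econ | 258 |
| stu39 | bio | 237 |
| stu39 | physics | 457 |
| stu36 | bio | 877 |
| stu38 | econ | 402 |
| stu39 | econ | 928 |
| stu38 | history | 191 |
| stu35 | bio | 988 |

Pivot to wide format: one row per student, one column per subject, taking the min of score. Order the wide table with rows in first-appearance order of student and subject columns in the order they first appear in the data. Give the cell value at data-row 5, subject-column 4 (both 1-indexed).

With rows in first-appearance order of student, row 5 is student=stu38. subject columns in first-appearance order: math, bio, econ, history, physics; column 4 is history.
Long rows with student=stu38, subject=history: min(868, 191) = 191.

191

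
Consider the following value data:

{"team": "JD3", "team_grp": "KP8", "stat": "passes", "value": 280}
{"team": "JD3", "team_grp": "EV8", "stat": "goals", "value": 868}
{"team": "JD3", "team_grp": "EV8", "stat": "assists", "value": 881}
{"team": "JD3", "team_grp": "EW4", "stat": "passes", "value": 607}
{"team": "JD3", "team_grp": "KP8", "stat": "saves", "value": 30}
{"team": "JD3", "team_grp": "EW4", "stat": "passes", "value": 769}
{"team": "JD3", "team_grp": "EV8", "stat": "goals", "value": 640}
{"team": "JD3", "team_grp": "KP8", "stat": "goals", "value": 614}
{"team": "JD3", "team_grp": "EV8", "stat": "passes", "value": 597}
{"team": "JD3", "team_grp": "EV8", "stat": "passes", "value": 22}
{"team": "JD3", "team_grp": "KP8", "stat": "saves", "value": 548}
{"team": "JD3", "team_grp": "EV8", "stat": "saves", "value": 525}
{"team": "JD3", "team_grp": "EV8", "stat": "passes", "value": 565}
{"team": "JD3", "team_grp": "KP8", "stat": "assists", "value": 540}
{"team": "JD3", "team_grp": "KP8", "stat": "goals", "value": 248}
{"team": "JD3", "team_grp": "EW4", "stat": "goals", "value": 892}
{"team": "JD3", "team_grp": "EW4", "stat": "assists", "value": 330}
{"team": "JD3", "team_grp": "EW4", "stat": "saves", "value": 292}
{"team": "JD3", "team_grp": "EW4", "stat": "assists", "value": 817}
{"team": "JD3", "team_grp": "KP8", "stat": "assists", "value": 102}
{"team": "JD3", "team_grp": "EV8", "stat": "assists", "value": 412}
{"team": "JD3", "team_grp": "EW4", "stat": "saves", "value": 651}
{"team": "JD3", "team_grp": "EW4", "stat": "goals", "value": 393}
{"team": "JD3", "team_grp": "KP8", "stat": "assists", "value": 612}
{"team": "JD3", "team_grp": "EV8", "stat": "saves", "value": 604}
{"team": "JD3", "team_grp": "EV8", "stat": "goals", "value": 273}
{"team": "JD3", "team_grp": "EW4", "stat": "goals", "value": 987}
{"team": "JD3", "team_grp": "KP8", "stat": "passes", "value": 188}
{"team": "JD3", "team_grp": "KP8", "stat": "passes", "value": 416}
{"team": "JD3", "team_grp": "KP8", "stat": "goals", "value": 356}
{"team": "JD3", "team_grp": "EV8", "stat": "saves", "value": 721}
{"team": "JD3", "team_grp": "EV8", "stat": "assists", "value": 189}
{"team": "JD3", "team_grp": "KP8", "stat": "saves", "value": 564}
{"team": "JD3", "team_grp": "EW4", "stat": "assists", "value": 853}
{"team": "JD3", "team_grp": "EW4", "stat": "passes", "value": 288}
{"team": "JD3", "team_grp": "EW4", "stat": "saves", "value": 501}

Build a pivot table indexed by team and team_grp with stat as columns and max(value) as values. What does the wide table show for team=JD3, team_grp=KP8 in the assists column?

Rows with team=JD3, team_grp=KP8 and stat=assists: value values are 540, 102, 612.
max(540, 102, 612) = 612.

612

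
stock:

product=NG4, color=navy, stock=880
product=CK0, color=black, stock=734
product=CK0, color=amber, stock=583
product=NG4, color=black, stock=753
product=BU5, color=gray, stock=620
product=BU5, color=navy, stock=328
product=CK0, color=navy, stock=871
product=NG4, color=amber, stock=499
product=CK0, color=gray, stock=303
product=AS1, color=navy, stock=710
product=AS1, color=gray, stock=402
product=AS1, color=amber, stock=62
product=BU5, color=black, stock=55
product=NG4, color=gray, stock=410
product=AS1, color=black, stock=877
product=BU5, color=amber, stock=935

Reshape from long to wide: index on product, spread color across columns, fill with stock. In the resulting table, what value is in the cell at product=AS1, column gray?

Wide layout: rows indexed by product, columns are the 4 distinct color values (navy, black, amber, gray).
Cell (product=AS1, color=gray) draws from the long row where product=AS1 and color=gray, which has stock=402.

402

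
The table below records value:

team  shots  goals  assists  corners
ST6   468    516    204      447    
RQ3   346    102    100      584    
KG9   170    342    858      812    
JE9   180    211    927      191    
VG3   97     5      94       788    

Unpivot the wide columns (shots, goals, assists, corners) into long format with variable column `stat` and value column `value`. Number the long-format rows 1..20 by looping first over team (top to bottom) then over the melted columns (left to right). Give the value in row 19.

20 rows total (5 × 4). Row 19: index ⌊(19-1)/4⌋ = 4 into team → VG3; (19-1) mod 4 = 2 into the melted columns → assists.
So row 19 is (VG3, assists, 94); value = 94.

94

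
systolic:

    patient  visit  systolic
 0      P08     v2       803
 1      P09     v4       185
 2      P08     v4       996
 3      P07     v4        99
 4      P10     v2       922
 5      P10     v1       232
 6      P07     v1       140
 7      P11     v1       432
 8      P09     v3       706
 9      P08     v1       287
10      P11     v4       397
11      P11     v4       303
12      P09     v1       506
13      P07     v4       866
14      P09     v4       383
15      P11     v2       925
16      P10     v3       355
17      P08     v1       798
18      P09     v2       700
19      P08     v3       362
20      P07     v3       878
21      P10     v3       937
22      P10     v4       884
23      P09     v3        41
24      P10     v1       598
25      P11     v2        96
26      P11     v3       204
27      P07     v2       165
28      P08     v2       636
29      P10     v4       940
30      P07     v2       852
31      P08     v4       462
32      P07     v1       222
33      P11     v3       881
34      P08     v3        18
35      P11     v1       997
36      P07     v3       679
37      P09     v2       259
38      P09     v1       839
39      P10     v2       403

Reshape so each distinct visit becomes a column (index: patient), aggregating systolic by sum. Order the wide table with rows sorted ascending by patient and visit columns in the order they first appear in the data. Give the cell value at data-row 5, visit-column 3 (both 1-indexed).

With rows sorted ascending by patient, row 5 is patient=P11. visit columns in first-appearance order: v2, v4, v1, v3; column 3 is v1.
Long rows with patient=P11, visit=v1: 432 + 997 = 1429.

1429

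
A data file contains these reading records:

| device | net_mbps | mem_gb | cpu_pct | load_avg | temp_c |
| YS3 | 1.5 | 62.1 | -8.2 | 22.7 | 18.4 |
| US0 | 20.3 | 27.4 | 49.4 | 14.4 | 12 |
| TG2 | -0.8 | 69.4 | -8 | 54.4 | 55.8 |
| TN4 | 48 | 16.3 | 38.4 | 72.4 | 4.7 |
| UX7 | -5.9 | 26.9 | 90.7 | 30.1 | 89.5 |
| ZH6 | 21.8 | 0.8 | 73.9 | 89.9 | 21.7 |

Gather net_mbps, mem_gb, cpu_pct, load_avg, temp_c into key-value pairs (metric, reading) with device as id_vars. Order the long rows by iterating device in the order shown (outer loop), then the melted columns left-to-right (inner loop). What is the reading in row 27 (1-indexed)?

30 rows total (6 × 5). Row 27: index ⌊(27-1)/5⌋ = 5 into device → ZH6; (27-1) mod 5 = 1 into the melted columns → mem_gb.
So row 27 is (ZH6, mem_gb, 0.8); reading = 0.8.

0.8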